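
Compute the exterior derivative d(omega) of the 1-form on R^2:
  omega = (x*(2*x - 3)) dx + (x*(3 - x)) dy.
d(omega) = (3 - 2*x) dx ∧ dy

For a 1-form omega = sum_i f_i dx_i, the exterior derivative is
  d(omega) = sum_{i < j} (∂f_j/∂x_i - ∂f_i/∂x_j) dx_i ∧ dx_j.
  coefficient of dx ∧ dy: ∂f_2/∂x - ∂f_1/∂y = ∂(x*(3 - x))/∂x - ∂(x*(2*x - 3))/∂y = 3 - 2*x
Assembling: d(omega) = (3 - 2*x) dx ∧ dy.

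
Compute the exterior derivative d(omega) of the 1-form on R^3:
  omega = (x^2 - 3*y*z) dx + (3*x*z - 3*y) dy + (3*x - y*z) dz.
d(omega) = (6*z) dx ∧ dy + (3*y + 3) dx ∧ dz + (-3*x - z) dy ∧ dz

For a 1-form omega = sum_i f_i dx_i, the exterior derivative is
  d(omega) = sum_{i < j} (∂f_j/∂x_i - ∂f_i/∂x_j) dx_i ∧ dx_j.
  coefficient of dx ∧ dy: ∂f_2/∂x - ∂f_1/∂y = ∂(3*x*z - 3*y)/∂x - ∂(x^2 - 3*y*z)/∂y = 6*z
  coefficient of dx ∧ dz: ∂f_3/∂x - ∂f_1/∂z = ∂(3*x - y*z)/∂x - ∂(x^2 - 3*y*z)/∂z = 3*y + 3
  coefficient of dy ∧ dz: ∂f_3/∂y - ∂f_2/∂z = ∂(3*x - y*z)/∂y - ∂(3*x*z - 3*y)/∂z = -3*x - z
Assembling: d(omega) = (6*z) dx ∧ dy + (3*y + 3) dx ∧ dz + (-3*x - z) dy ∧ dz.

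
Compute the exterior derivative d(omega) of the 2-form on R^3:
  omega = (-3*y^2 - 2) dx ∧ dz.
d(omega) = (6*y) dx ∧ dy ∧ dz

For a 2-form omega = sum_{i<j} g_{ij} dx_i ∧ dx_j, the exterior derivative is
  d(omega) = sum_{i<j} d(g_{ij}) ∧ dx_i ∧ dx_j = sum_{i<j, k} (∂g_{ij}/∂x_k) dx_k ∧ dx_i ∧ dx_j.
Expand each term, using dx_k ∧ dx_i ∧ dx_j = sgn(permutation) dx_{(a)} ∧ dx_{(b)} ∧ dx_{(c)} with (a < b < c) sorted:
  d(-3*y^2 - 2) includes (∂/∂y)(-3*y^2 - 2) dy = (-6*y) dy, which multiplied by dx ∧ dz gives (6*y) dx ∧ dy ∧ dz
Collecting like 3-forms: d(omega) = (6*y) dx ∧ dy ∧ dz.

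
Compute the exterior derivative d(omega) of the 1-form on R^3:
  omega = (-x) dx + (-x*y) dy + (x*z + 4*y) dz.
d(omega) = (-y) dx ∧ dy + (z) dx ∧ dz + (4) dy ∧ dz

For a 1-form omega = sum_i f_i dx_i, the exterior derivative is
  d(omega) = sum_{i < j} (∂f_j/∂x_i - ∂f_i/∂x_j) dx_i ∧ dx_j.
  coefficient of dx ∧ dy: ∂f_2/∂x - ∂f_1/∂y = ∂(-x*y)/∂x - ∂(-x)/∂y = -y
  coefficient of dx ∧ dz: ∂f_3/∂x - ∂f_1/∂z = ∂(x*z + 4*y)/∂x - ∂(-x)/∂z = z
  coefficient of dy ∧ dz: ∂f_3/∂y - ∂f_2/∂z = ∂(x*z + 4*y)/∂y - ∂(-x*y)/∂z = 4
Assembling: d(omega) = (-y) dx ∧ dy + (z) dx ∧ dz + (4) dy ∧ dz.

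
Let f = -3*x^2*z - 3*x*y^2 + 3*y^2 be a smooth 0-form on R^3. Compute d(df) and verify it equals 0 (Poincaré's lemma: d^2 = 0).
d(df) = 0

Step 1: df = sum_i (∂f/∂x_i) dx_i = (-6*x*z - 3*y^2) dx + (6*y*(1 - x)) dy + (-3*x^2) dz.
Step 2: Apply d again. Using the 1-form formula, the coefficient of dx ∧ dy in d(df) is ∂^2 f/∂x ∂y - ∂^2 f/∂y ∂x = (-6*y) - (-6*y) = 0 (equality of mixed partials for smooth f).
Similarly for dx ∧ dz and dy ∧ dz — all coefficients vanish. So d(df) = 0.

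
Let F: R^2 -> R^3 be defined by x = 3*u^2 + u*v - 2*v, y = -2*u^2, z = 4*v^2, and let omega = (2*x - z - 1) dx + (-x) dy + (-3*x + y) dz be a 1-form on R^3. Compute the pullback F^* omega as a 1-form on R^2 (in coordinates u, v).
F^* omega = (48*u^3 + 22*u^2*v - 22*u*v^2 - 32*u*v - 6*u - 4*v^3 - 4*v^2 - v) du + (6*u^3 - 86*u^2*v - 12*u^2 - 28*u*v^2 - 8*u*v - u + 56*v^2 + 8*v + 2) dv

Using F^*(f dg) = (f ∘ F) d(g ∘ F), substitute each coordinate x_i by F_i(u, v) in f_i, and replace dx_i by d F_i = (∂F_i/∂u) du + (∂F_i/∂v) dv.
  For the x component: f_1(F) = 6*u^2 + 2*u*v - 4*v^2 - 4*v - 1; d F_1 = (6*u + v) du + (u - 2) dv
  For the y component: f_2(F) = -3*u^2 - u*v + 2*v; d F_2 = (-4*u) du + (0) dv
  For the z component: f_3(F) = -11*u^2 - 3*u*v + 6*v; d F_3 = (0) du + (8*v) dv
Combining and collecting du, dv coefficients:
  coeff of du: 48*u^3 + 22*u^2*v - 22*u*v^2 - 32*u*v - 6*u - 4*v^3 - 4*v^2 - v
  coeff of dv: 6*u^3 - 86*u^2*v - 12*u^2 - 28*u*v^2 - 8*u*v - u + 56*v^2 + 8*v + 2
F^* omega = (48*u^3 + 22*u^2*v - 22*u*v^2 - 32*u*v - 6*u - 4*v^3 - 4*v^2 - v) du + (6*u^3 - 86*u^2*v - 12*u^2 - 28*u*v^2 - 8*u*v - u + 56*v^2 + 8*v + 2) dv.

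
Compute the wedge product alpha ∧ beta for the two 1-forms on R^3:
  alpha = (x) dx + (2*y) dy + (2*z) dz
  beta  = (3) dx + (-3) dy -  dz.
alpha ∧ beta = (-3*x - 6*y) dx ∧ dy + (-x - 6*z) dx ∧ dz + (-2*y + 6*z) dy ∧ dz

Distribute the wedge, using dx_i ∧ dx_j = -dx_j ∧ dx_i and dx_i ∧ dx_i = 0. For each pair (i, j) with i < j, the coefficient of dx_i ∧ dx_j in alpha ∧ beta is (alpha_i * beta_j - alpha_j * beta_i). Collecting: alpha ∧ beta = (-3*x - 6*y) dx ∧ dy + (-x - 6*z) dx ∧ dz + (-2*y + 6*z) dy ∧ dz.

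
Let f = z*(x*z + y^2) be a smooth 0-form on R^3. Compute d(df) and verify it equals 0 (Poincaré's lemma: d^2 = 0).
d(df) = 0

Step 1: df = sum_i (∂f/∂x_i) dx_i = (z^2) dx + (2*y*z) dy + (2*x*z + y^2) dz.
Step 2: Apply d again. Using the 1-form formula, the coefficient of dx ∧ dy in d(df) is ∂^2 f/∂x ∂y - ∂^2 f/∂y ∂x = (0) - (0) = 0 (equality of mixed partials for smooth f).
Similarly for dx ∧ dz and dy ∧ dz — all coefficients vanish. So d(df) = 0.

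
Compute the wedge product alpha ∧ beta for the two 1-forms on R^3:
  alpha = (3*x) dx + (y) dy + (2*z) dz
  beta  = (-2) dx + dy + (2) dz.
alpha ∧ beta = (3*x + 2*y) dx ∧ dy + (6*x + 4*z) dx ∧ dz + (2*y - 2*z) dy ∧ dz

Distribute the wedge, using dx_i ∧ dx_j = -dx_j ∧ dx_i and dx_i ∧ dx_i = 0. For each pair (i, j) with i < j, the coefficient of dx_i ∧ dx_j in alpha ∧ beta is (alpha_i * beta_j - alpha_j * beta_i). Collecting: alpha ∧ beta = (3*x + 2*y) dx ∧ dy + (6*x + 4*z) dx ∧ dz + (2*y - 2*z) dy ∧ dz.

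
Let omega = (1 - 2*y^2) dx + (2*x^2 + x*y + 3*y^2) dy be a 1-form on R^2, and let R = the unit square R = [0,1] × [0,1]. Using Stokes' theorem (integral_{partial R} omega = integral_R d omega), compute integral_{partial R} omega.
integral_(partial R) omega = 9/2

Stokes: integral_partial_R omega = integral_R d omega with d omega = (∂Q/∂x - ∂P/∂y) dx ∧ dy.
  ∂Q/∂x = 4*x + y
  ∂P/∂y = -4*y
  integrand = ∂Q/∂x - ∂P/∂y = 4*x + 5*y.
Integrating over R: integral_0^1 integral_0^1 (4*x + 5*y) dx dy = 9/2.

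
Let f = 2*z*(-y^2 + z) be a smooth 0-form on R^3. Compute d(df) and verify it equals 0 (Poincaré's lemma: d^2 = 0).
d(df) = 0

Step 1: df = sum_i (∂f/∂x_i) dx_i = (0) dx + (-4*y*z) dy + (-2*y^2 + 4*z) dz.
Step 2: Apply d again. Using the 1-form formula, the coefficient of dx ∧ dy in d(df) is ∂^2 f/∂x ∂y - ∂^2 f/∂y ∂x = (0) - (0) = 0 (equality of mixed partials for smooth f).
Similarly for dx ∧ dz and dy ∧ dz — all coefficients vanish. So d(df) = 0.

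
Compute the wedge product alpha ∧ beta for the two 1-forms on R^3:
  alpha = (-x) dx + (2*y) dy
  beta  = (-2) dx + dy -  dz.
alpha ∧ beta = (-x + 4*y) dx ∧ dy + (x) dx ∧ dz + (-2*y) dy ∧ dz

Distribute the wedge, using dx_i ∧ dx_j = -dx_j ∧ dx_i and dx_i ∧ dx_i = 0. For each pair (i, j) with i < j, the coefficient of dx_i ∧ dx_j in alpha ∧ beta is (alpha_i * beta_j - alpha_j * beta_i). Collecting: alpha ∧ beta = (-x + 4*y) dx ∧ dy + (x) dx ∧ dz + (-2*y) dy ∧ dz.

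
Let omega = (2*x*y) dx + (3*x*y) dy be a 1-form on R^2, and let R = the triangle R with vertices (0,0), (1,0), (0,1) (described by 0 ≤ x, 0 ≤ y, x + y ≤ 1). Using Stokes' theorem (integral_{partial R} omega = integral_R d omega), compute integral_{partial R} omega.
integral_(partial R) omega = 1/6

Stokes: integral_partial_R omega = integral_R d omega with d omega = (∂Q/∂x - ∂P/∂y) dx ∧ dy.
  ∂Q/∂x = 3*y
  ∂P/∂y = 2*x
  integrand = ∂Q/∂x - ∂P/∂y = -2*x + 3*y.
Integrating over R: integral_0^1 integral_0^{1-x} (-2*x + 3*y) dy dx = 1/6.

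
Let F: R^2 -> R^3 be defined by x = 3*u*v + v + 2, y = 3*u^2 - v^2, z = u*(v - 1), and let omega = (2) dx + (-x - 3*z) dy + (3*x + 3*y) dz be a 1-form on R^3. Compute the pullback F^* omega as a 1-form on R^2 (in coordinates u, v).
F^* omega = (-27*u^2*v + 9*u^2 + 9*u*v^2 - 15*u*v - 12*u - 3*v^3 + 6*v^2 + 9*v - 6) du + (9*u^3 + 9*u^2*v + 9*u*v^2 - 3*u*v + 12*u + 2*v^2 + 4*v + 2) dv

Using F^*(f dg) = (f ∘ F) d(g ∘ F), substitute each coordinate x_i by F_i(u, v) in f_i, and replace dx_i by d F_i = (∂F_i/∂u) du + (∂F_i/∂v) dv.
  For the x component: f_1(F) = 2; d F_1 = (3*v) du + (3*u + 1) dv
  For the y component: f_2(F) = -6*u*v + 3*u - v - 2; d F_2 = (6*u) du + (-2*v) dv
  For the z component: f_3(F) = 9*u^2 + 9*u*v - 3*v^2 + 3*v + 6; d F_3 = (v - 1) du + (u) dv
Combining and collecting du, dv coefficients:
  coeff of du: -27*u^2*v + 9*u^2 + 9*u*v^2 - 15*u*v - 12*u - 3*v^3 + 6*v^2 + 9*v - 6
  coeff of dv: 9*u^3 + 9*u^2*v + 9*u*v^2 - 3*u*v + 12*u + 2*v^2 + 4*v + 2
F^* omega = (-27*u^2*v + 9*u^2 + 9*u*v^2 - 15*u*v - 12*u - 3*v^3 + 6*v^2 + 9*v - 6) du + (9*u^3 + 9*u^2*v + 9*u*v^2 - 3*u*v + 12*u + 2*v^2 + 4*v + 2) dv.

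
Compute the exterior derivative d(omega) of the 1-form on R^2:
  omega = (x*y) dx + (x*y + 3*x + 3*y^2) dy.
d(omega) = (-x + y + 3) dx ∧ dy

For a 1-form omega = sum_i f_i dx_i, the exterior derivative is
  d(omega) = sum_{i < j} (∂f_j/∂x_i - ∂f_i/∂x_j) dx_i ∧ dx_j.
  coefficient of dx ∧ dy: ∂f_2/∂x - ∂f_1/∂y = ∂(x*y + 3*x + 3*y^2)/∂x - ∂(x*y)/∂y = -x + y + 3
Assembling: d(omega) = (-x + y + 3) dx ∧ dy.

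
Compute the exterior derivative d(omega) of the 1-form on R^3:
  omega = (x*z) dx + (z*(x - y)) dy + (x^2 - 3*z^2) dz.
d(omega) = (z) dx ∧ dy + (x) dx ∧ dz + (-x + y) dy ∧ dz

For a 1-form omega = sum_i f_i dx_i, the exterior derivative is
  d(omega) = sum_{i < j} (∂f_j/∂x_i - ∂f_i/∂x_j) dx_i ∧ dx_j.
  coefficient of dx ∧ dy: ∂f_2/∂x - ∂f_1/∂y = ∂(z*(x - y))/∂x - ∂(x*z)/∂y = z
  coefficient of dx ∧ dz: ∂f_3/∂x - ∂f_1/∂z = ∂(x^2 - 3*z^2)/∂x - ∂(x*z)/∂z = x
  coefficient of dy ∧ dz: ∂f_3/∂y - ∂f_2/∂z = ∂(x^2 - 3*z^2)/∂y - ∂(z*(x - y))/∂z = -x + y
Assembling: d(omega) = (z) dx ∧ dy + (x) dx ∧ dz + (-x + y) dy ∧ dz.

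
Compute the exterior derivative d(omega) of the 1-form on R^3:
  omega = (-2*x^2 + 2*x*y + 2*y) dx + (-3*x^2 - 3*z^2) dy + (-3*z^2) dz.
d(omega) = (-8*x - 2) dx ∧ dy + (6*z) dy ∧ dz

For a 1-form omega = sum_i f_i dx_i, the exterior derivative is
  d(omega) = sum_{i < j} (∂f_j/∂x_i - ∂f_i/∂x_j) dx_i ∧ dx_j.
  coefficient of dx ∧ dy: ∂f_2/∂x - ∂f_1/∂y = ∂(-3*x^2 - 3*z^2)/∂x - ∂(-2*x^2 + 2*x*y + 2*y)/∂y = -8*x - 2
  coefficient of dy ∧ dz: ∂f_3/∂y - ∂f_2/∂z = ∂(-3*z^2)/∂y - ∂(-3*x^2 - 3*z^2)/∂z = 6*z
Assembling: d(omega) = (-8*x - 2) dx ∧ dy + (6*z) dy ∧ dz.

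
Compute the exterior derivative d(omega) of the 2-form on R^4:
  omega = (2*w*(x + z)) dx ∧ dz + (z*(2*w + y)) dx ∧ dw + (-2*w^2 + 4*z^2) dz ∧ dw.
d(omega) = (-2*w + 2*x - y + 2*z) dx ∧ dz ∧ dw + (-z) dx ∧ dy ∧ dw

For a 2-form omega = sum_{i<j} g_{ij} dx_i ∧ dx_j, the exterior derivative is
  d(omega) = sum_{i<j} d(g_{ij}) ∧ dx_i ∧ dx_j = sum_{i<j, k} (∂g_{ij}/∂x_k) dx_k ∧ dx_i ∧ dx_j.
Expand each term, using dx_k ∧ dx_i ∧ dx_j = sgn(permutation) dx_{(a)} ∧ dx_{(b)} ∧ dx_{(c)} with (a < b < c) sorted:
  d(2*w*(x + z)) includes (∂/∂w)(2*w*(x + z)) dw = (2*x + 2*z) dw, which multiplied by dx ∧ dz gives (2*x + 2*z) dx ∧ dz ∧ dw
  d(z*(2*w + y)) includes (∂/∂y)(z*(2*w + y)) dy = (z) dy, which multiplied by dx ∧ dw gives (-z) dx ∧ dy ∧ dw
  d(z*(2*w + y)) includes (∂/∂z)(z*(2*w + y)) dz = (2*w + y) dz, which multiplied by dx ∧ dw gives (-2*w - y) dx ∧ dz ∧ dw
Collecting like 3-forms: d(omega) = (-2*w + 2*x - y + 2*z) dx ∧ dz ∧ dw + (-z) dx ∧ dy ∧ dw.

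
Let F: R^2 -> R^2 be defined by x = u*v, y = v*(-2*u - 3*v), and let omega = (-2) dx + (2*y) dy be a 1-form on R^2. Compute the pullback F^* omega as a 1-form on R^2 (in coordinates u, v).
F^* omega = (2*v*(4*u*v + 6*v^2 - 1)) du + (8*u^2*v + 36*u*v^2 - 2*u + 36*v^3) dv

Using F^*(f dg) = (f ∘ F) d(g ∘ F), substitute each coordinate x_i by F_i(u, v) in f_i, and replace dx_i by d F_i = (∂F_i/∂u) du + (∂F_i/∂v) dv.
  For the x component: f_1(F) = -2; d F_1 = (v) du + (u) dv
  For the y component: f_2(F) = 2*v*(-2*u - 3*v); d F_2 = (-2*v) du + (-2*u - 6*v) dv
Combining and collecting du, dv coefficients:
  coeff of du: 2*v*(4*u*v + 6*v^2 - 1)
  coeff of dv: 8*u^2*v + 36*u*v^2 - 2*u + 36*v^3
F^* omega = (2*v*(4*u*v + 6*v^2 - 1)) du + (8*u^2*v + 36*u*v^2 - 2*u + 36*v^3) dv.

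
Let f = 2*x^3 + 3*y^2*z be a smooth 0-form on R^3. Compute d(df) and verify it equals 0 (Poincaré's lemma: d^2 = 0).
d(df) = 0

Step 1: df = sum_i (∂f/∂x_i) dx_i = (6*x^2) dx + (6*y*z) dy + (3*y^2) dz.
Step 2: Apply d again. Using the 1-form formula, the coefficient of dx ∧ dy in d(df) is ∂^2 f/∂x ∂y - ∂^2 f/∂y ∂x = (0) - (0) = 0 (equality of mixed partials for smooth f).
Similarly for dx ∧ dz and dy ∧ dz — all coefficients vanish. So d(df) = 0.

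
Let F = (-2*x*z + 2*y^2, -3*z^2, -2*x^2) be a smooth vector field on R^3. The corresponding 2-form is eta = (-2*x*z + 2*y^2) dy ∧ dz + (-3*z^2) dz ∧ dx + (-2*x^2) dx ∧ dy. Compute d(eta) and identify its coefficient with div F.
d(eta) = (-2*z) dx ∧ dy ∧ dz; div F = -2*z

For a 2-form in R^3 of the form above, applying d gives a 3-form with coefficient ∂P/∂x + ∂Q/∂y + ∂R/∂z:
  ∂P/∂x = -2*z
  ∂Q/∂y = 0
  ∂R/∂z = 0
Sum = -2*z, which is exactly div F.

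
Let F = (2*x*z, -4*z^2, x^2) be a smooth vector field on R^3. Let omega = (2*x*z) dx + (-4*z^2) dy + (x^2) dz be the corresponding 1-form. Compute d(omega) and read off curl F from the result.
d(omega) = (8*z) dy ∧ dz + (0) dz ∧ dx + (0) dx ∧ dy; curl F = (8*z, 0, 0)

d omega = sum_{i<j} (∂f_j/∂x_i - ∂f_i/∂x_j) dx_i ∧ dx_j. Under the identification (dy ∧ dz, dz ∧ dx, dx ∧ dy) ↔ (e_x, e_y, e_z), the coefficients are exactly the components of curl F. Compute:
  ∂R/∂y - ∂Q/∂z = (0) - (-8*z) = 8*z
  ∂P/∂z - ∂R/∂x = (2*x) - (2*x) = 0
  ∂Q/∂x - ∂P/∂y = (0) - (0) = 0.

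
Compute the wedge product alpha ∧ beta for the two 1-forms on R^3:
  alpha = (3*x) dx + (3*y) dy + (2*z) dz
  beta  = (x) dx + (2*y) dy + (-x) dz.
alpha ∧ beta = (3*x*y) dx ∧ dy + (-x*(3*x + 2*z)) dx ∧ dz + (-y*(3*x + 4*z)) dy ∧ dz

Distribute the wedge, using dx_i ∧ dx_j = -dx_j ∧ dx_i and dx_i ∧ dx_i = 0. For each pair (i, j) with i < j, the coefficient of dx_i ∧ dx_j in alpha ∧ beta is (alpha_i * beta_j - alpha_j * beta_i). Collecting: alpha ∧ beta = (3*x*y) dx ∧ dy + (-x*(3*x + 2*z)) dx ∧ dz + (-y*(3*x + 4*z)) dy ∧ dz.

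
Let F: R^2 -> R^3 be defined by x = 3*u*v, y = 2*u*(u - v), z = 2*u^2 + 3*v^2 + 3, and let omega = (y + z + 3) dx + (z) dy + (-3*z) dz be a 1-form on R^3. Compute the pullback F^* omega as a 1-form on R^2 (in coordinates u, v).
F^* omega = (-16*u^3 + 8*u^2*v - 30*u*v^2 - 24*u + 3*v^3 + 12*v) du + (8*u^3 - 42*u^2*v + 3*u*v^2 + 12*u - 54*v^3 - 54*v) dv

Using F^*(f dg) = (f ∘ F) d(g ∘ F), substitute each coordinate x_i by F_i(u, v) in f_i, and replace dx_i by d F_i = (∂F_i/∂u) du + (∂F_i/∂v) dv.
  For the x component: f_1(F) = 4*u^2 - 2*u*v + 3*v^2 + 6; d F_1 = (3*v) du + (3*u) dv
  For the y component: f_2(F) = 2*u^2 + 3*v^2 + 3; d F_2 = (4*u - 2*v) du + (-2*u) dv
  For the z component: f_3(F) = -6*u^2 - 9*v^2 - 9; d F_3 = (4*u) du + (6*v) dv
Combining and collecting du, dv coefficients:
  coeff of du: -16*u^3 + 8*u^2*v - 30*u*v^2 - 24*u + 3*v^3 + 12*v
  coeff of dv: 8*u^3 - 42*u^2*v + 3*u*v^2 + 12*u - 54*v^3 - 54*v
F^* omega = (-16*u^3 + 8*u^2*v - 30*u*v^2 - 24*u + 3*v^3 + 12*v) du + (8*u^3 - 42*u^2*v + 3*u*v^2 + 12*u - 54*v^3 - 54*v) dv.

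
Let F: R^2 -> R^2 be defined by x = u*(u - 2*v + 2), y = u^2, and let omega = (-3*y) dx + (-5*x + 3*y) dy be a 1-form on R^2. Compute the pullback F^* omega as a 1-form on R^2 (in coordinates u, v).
F^* omega = (u^2*(-10*u + 26*v - 26)) du + (6*u^3) dv

Using F^*(f dg) = (f ∘ F) d(g ∘ F), substitute each coordinate x_i by F_i(u, v) in f_i, and replace dx_i by d F_i = (∂F_i/∂u) du + (∂F_i/∂v) dv.
  For the x component: f_1(F) = -3*u^2; d F_1 = (2*u - 2*v + 2) du + (-2*u) dv
  For the y component: f_2(F) = 2*u*(-u + 5*v - 5); d F_2 = (2*u) du + (0) dv
Combining and collecting du, dv coefficients:
  coeff of du: u^2*(-10*u + 26*v - 26)
  coeff of dv: 6*u^3
F^* omega = (u^2*(-10*u + 26*v - 26)) du + (6*u^3) dv.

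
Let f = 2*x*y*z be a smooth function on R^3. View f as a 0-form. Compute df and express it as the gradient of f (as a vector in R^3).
df = (2*y*z) dx + (2*x*z) dy + (2*x*y) dz; grad f = (2*y*z, 2*x*z, 2*x*y)

For a 0-form f, d f = (∂f/∂x) dx + (∂f/∂y) dy + (∂f/∂z) dz. The components of the vector representation are exactly the entries of grad f in Cartesian coordinates:
  ∂f/∂x = 2*y*z
  ∂f/∂y = 2*x*z
  ∂f/∂z = 2*x*y.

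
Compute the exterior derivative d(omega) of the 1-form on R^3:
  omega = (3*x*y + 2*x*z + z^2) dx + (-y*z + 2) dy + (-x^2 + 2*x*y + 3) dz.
d(omega) = (-3*x) dx ∧ dy + (-4*x + 2*y - 2*z) dx ∧ dz + (2*x + y) dy ∧ dz

For a 1-form omega = sum_i f_i dx_i, the exterior derivative is
  d(omega) = sum_{i < j} (∂f_j/∂x_i - ∂f_i/∂x_j) dx_i ∧ dx_j.
  coefficient of dx ∧ dy: ∂f_2/∂x - ∂f_1/∂y = ∂(-y*z + 2)/∂x - ∂(3*x*y + 2*x*z + z^2)/∂y = -3*x
  coefficient of dx ∧ dz: ∂f_3/∂x - ∂f_1/∂z = ∂(-x^2 + 2*x*y + 3)/∂x - ∂(3*x*y + 2*x*z + z^2)/∂z = -4*x + 2*y - 2*z
  coefficient of dy ∧ dz: ∂f_3/∂y - ∂f_2/∂z = ∂(-x^2 + 2*x*y + 3)/∂y - ∂(-y*z + 2)/∂z = 2*x + y
Assembling: d(omega) = (-3*x) dx ∧ dy + (-4*x + 2*y - 2*z) dx ∧ dz + (2*x + y) dy ∧ dz.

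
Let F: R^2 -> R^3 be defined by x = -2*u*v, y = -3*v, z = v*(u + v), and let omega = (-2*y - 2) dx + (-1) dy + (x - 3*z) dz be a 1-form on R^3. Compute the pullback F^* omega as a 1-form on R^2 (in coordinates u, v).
F^* omega = (v*(-5*u*v - 3*v^2 - 12*v + 4)) du + (-5*u^2*v - 13*u*v^2 - 12*u*v + 4*u - 6*v^3 + 3) dv

Using F^*(f dg) = (f ∘ F) d(g ∘ F), substitute each coordinate x_i by F_i(u, v) in f_i, and replace dx_i by d F_i = (∂F_i/∂u) du + (∂F_i/∂v) dv.
  For the x component: f_1(F) = 6*v - 2; d F_1 = (-2*v) du + (-2*u) dv
  For the y component: f_2(F) = -1; d F_2 = (0) du + (-3) dv
  For the z component: f_3(F) = v*(-5*u - 3*v); d F_3 = (v) du + (u + 2*v) dv
Combining and collecting du, dv coefficients:
  coeff of du: v*(-5*u*v - 3*v^2 - 12*v + 4)
  coeff of dv: -5*u^2*v - 13*u*v^2 - 12*u*v + 4*u - 6*v^3 + 3
F^* omega = (v*(-5*u*v - 3*v^2 - 12*v + 4)) du + (-5*u^2*v - 13*u*v^2 - 12*u*v + 4*u - 6*v^3 + 3) dv.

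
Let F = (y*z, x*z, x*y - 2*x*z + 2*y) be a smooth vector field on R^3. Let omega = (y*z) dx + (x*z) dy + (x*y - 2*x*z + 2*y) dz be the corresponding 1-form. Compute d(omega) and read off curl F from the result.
d(omega) = (2) dy ∧ dz + (2*z) dz ∧ dx + (0) dx ∧ dy; curl F = (2, 2*z, 0)

d omega = sum_{i<j} (∂f_j/∂x_i - ∂f_i/∂x_j) dx_i ∧ dx_j. Under the identification (dy ∧ dz, dz ∧ dx, dx ∧ dy) ↔ (e_x, e_y, e_z), the coefficients are exactly the components of curl F. Compute:
  ∂R/∂y - ∂Q/∂z = (x + 2) - (x) = 2
  ∂P/∂z - ∂R/∂x = (y) - (y - 2*z) = 2*z
  ∂Q/∂x - ∂P/∂y = (z) - (z) = 0.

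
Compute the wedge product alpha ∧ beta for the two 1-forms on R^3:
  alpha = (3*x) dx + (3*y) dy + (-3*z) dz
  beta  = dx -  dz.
alpha ∧ beta = (-3*x + 3*z) dx ∧ dz + (-3*y) dx ∧ dy + (-3*y) dy ∧ dz

Distribute the wedge, using dx_i ∧ dx_j = -dx_j ∧ dx_i and dx_i ∧ dx_i = 0. For each pair (i, j) with i < j, the coefficient of dx_i ∧ dx_j in alpha ∧ beta is (alpha_i * beta_j - alpha_j * beta_i). Collecting: alpha ∧ beta = (-3*x + 3*z) dx ∧ dz + (-3*y) dx ∧ dy + (-3*y) dy ∧ dz.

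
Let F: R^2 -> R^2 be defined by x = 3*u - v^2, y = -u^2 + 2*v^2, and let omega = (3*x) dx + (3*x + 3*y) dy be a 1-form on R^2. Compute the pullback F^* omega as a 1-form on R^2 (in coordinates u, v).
F^* omega = (6*u^3 - 18*u^2 - 6*u*v^2 + 27*u - 9*v^2) du + (6*v*(-2*u^2 + 3*u + 3*v^2)) dv

Using F^*(f dg) = (f ∘ F) d(g ∘ F), substitute each coordinate x_i by F_i(u, v) in f_i, and replace dx_i by d F_i = (∂F_i/∂u) du + (∂F_i/∂v) dv.
  For the x component: f_1(F) = 9*u - 3*v^2; d F_1 = (3) du + (-2*v) dv
  For the y component: f_2(F) = -3*u^2 + 9*u + 3*v^2; d F_2 = (-2*u) du + (4*v) dv
Combining and collecting du, dv coefficients:
  coeff of du: 6*u^3 - 18*u^2 - 6*u*v^2 + 27*u - 9*v^2
  coeff of dv: 6*v*(-2*u^2 + 3*u + 3*v^2)
F^* omega = (6*u^3 - 18*u^2 - 6*u*v^2 + 27*u - 9*v^2) du + (6*v*(-2*u^2 + 3*u + 3*v^2)) dv.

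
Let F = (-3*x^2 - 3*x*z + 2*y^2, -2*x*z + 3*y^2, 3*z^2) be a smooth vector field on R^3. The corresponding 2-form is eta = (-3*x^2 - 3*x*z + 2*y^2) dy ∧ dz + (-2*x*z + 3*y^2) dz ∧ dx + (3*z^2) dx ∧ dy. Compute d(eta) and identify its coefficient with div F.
d(eta) = (-6*x + 6*y + 3*z) dx ∧ dy ∧ dz; div F = -6*x + 6*y + 3*z

For a 2-form in R^3 of the form above, applying d gives a 3-form with coefficient ∂P/∂x + ∂Q/∂y + ∂R/∂z:
  ∂P/∂x = -6*x - 3*z
  ∂Q/∂y = 6*y
  ∂R/∂z = 6*z
Sum = -6*x + 6*y + 3*z, which is exactly div F.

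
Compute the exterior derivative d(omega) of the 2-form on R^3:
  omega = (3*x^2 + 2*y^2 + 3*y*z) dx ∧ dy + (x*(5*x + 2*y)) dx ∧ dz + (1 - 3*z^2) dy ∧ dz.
d(omega) = (-2*x + 3*y) dx ∧ dy ∧ dz

For a 2-form omega = sum_{i<j} g_{ij} dx_i ∧ dx_j, the exterior derivative is
  d(omega) = sum_{i<j} d(g_{ij}) ∧ dx_i ∧ dx_j = sum_{i<j, k} (∂g_{ij}/∂x_k) dx_k ∧ dx_i ∧ dx_j.
Expand each term, using dx_k ∧ dx_i ∧ dx_j = sgn(permutation) dx_{(a)} ∧ dx_{(b)} ∧ dx_{(c)} with (a < b < c) sorted:
  d(3*x^2 + 2*y^2 + 3*y*z) includes (∂/∂z)(3*x^2 + 2*y^2 + 3*y*z) dz = (3*y) dz, which multiplied by dx ∧ dy gives (3*y) dx ∧ dy ∧ dz
  d(x*(5*x + 2*y)) includes (∂/∂y)(x*(5*x + 2*y)) dy = (2*x) dy, which multiplied by dx ∧ dz gives (-2*x) dx ∧ dy ∧ dz
Collecting like 3-forms: d(omega) = (-2*x + 3*y) dx ∧ dy ∧ dz.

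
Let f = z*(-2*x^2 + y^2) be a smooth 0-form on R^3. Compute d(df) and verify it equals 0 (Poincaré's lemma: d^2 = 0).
d(df) = 0

Step 1: df = sum_i (∂f/∂x_i) dx_i = (-4*x*z) dx + (2*y*z) dy + (-2*x^2 + y^2) dz.
Step 2: Apply d again. Using the 1-form formula, the coefficient of dx ∧ dy in d(df) is ∂^2 f/∂x ∂y - ∂^2 f/∂y ∂x = (0) - (0) = 0 (equality of mixed partials for smooth f).
Similarly for dx ∧ dz and dy ∧ dz — all coefficients vanish. So d(df) = 0.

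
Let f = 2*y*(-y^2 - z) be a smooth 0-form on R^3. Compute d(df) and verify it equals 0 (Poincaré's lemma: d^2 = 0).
d(df) = 0

Step 1: df = sum_i (∂f/∂x_i) dx_i = (0) dx + (-6*y^2 - 2*z) dy + (-2*y) dz.
Step 2: Apply d again. Using the 1-form formula, the coefficient of dx ∧ dy in d(df) is ∂^2 f/∂x ∂y - ∂^2 f/∂y ∂x = (0) - (0) = 0 (equality of mixed partials for smooth f).
Similarly for dx ∧ dz and dy ∧ dz — all coefficients vanish. So d(df) = 0.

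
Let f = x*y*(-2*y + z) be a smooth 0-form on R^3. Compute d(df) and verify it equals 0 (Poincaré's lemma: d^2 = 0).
d(df) = 0

Step 1: df = sum_i (∂f/∂x_i) dx_i = (y*(-2*y + z)) dx + (x*(-4*y + z)) dy + (x*y) dz.
Step 2: Apply d again. Using the 1-form formula, the coefficient of dx ∧ dy in d(df) is ∂^2 f/∂x ∂y - ∂^2 f/∂y ∂x = (-4*y + z) - (-4*y + z) = 0 (equality of mixed partials for smooth f).
Similarly for dx ∧ dz and dy ∧ dz — all coefficients vanish. So d(df) = 0.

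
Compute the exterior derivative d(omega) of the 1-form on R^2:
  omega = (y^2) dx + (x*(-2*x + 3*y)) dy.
d(omega) = (-4*x + y) dx ∧ dy

For a 1-form omega = sum_i f_i dx_i, the exterior derivative is
  d(omega) = sum_{i < j} (∂f_j/∂x_i - ∂f_i/∂x_j) dx_i ∧ dx_j.
  coefficient of dx ∧ dy: ∂f_2/∂x - ∂f_1/∂y = ∂(x*(-2*x + 3*y))/∂x - ∂(y^2)/∂y = -4*x + y
Assembling: d(omega) = (-4*x + y) dx ∧ dy.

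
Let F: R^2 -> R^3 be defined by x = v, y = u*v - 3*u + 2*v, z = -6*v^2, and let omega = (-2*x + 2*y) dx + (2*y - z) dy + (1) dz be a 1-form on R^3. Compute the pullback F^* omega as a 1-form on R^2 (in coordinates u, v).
F^* omega = (2*u*v^2 - 12*u*v + 18*u + 6*v^3 - 14*v^2 - 12*v) du + (2*u^2*v - 6*u^2 + 6*u*v^2 + 10*u*v - 18*u + 12*v^2 - 2*v) dv

Using F^*(f dg) = (f ∘ F) d(g ∘ F), substitute each coordinate x_i by F_i(u, v) in f_i, and replace dx_i by d F_i = (∂F_i/∂u) du + (∂F_i/∂v) dv.
  For the x component: f_1(F) = 2*u*v - 6*u + 2*v; d F_1 = (0) du + (1) dv
  For the y component: f_2(F) = 2*u*v - 6*u + 6*v^2 + 4*v; d F_2 = (v - 3) du + (u + 2) dv
  For the z component: f_3(F) = 1; d F_3 = (0) du + (-12*v) dv
Combining and collecting du, dv coefficients:
  coeff of du: 2*u*v^2 - 12*u*v + 18*u + 6*v^3 - 14*v^2 - 12*v
  coeff of dv: 2*u^2*v - 6*u^2 + 6*u*v^2 + 10*u*v - 18*u + 12*v^2 - 2*v
F^* omega = (2*u*v^2 - 12*u*v + 18*u + 6*v^3 - 14*v^2 - 12*v) du + (2*u^2*v - 6*u^2 + 6*u*v^2 + 10*u*v - 18*u + 12*v^2 - 2*v) dv.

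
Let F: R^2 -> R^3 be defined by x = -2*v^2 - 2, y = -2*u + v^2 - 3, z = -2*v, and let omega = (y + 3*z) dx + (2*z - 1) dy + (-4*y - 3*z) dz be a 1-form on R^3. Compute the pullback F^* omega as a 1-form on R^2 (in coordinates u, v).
F^* omega = (8*v + 2) du + (8*u*v - 16*u - 4*v^3 + 24*v^2 - 2*v - 24) dv

Using F^*(f dg) = (f ∘ F) d(g ∘ F), substitute each coordinate x_i by F_i(u, v) in f_i, and replace dx_i by d F_i = (∂F_i/∂u) du + (∂F_i/∂v) dv.
  For the x component: f_1(F) = -2*u + v^2 - 6*v - 3; d F_1 = (0) du + (-4*v) dv
  For the y component: f_2(F) = -4*v - 1; d F_2 = (-2) du + (2*v) dv
  For the z component: f_3(F) = 8*u - 4*v^2 + 6*v + 12; d F_3 = (0) du + (-2) dv
Combining and collecting du, dv coefficients:
  coeff of du: 8*v + 2
  coeff of dv: 8*u*v - 16*u - 4*v^3 + 24*v^2 - 2*v - 24
F^* omega = (8*v + 2) du + (8*u*v - 16*u - 4*v^3 + 24*v^2 - 2*v - 24) dv.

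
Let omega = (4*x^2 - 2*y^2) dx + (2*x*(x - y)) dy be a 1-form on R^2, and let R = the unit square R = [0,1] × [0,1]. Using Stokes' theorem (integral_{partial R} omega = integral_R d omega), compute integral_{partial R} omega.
integral_(partial R) omega = 3

Stokes: integral_partial_R omega = integral_R d omega with d omega = (∂Q/∂x - ∂P/∂y) dx ∧ dy.
  ∂Q/∂x = 4*x - 2*y
  ∂P/∂y = -4*y
  integrand = ∂Q/∂x - ∂P/∂y = 4*x + 2*y.
Integrating over R: integral_0^1 integral_0^1 (4*x + 2*y) dx dy = 3.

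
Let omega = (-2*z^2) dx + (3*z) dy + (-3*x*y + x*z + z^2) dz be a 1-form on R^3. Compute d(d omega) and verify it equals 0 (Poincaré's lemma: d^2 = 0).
d(d omega) = 0

Step 1: d omega = sum_{i<j} (∂f_j/∂x_i - ∂f_i/∂x_j) dx_i ∧ dx_j:
  coeff of dx ∧ dy: 0
  coeff of dx ∧ dz: -3*y + 5*z
  coeff of dy ∧ dz: -3*x - 3
Step 2: Apply d again to each 2-form coefficient. The only possible 3-form in R^3 is dx ∧ dy ∧ dz, with coefficient
  ∂(coeff of dy∧dz)/∂x - ∂(coeff of dx∧dz)/∂y + ∂(coeff of dx∧dy)/∂z
  = ∂/∂x (-3*x - 3) - ∂/∂y (-3*y + 5*z) + ∂/∂z (0).
Each of these terms simplifies to sums of mixed partials that cancel in pairs. The result is 0 (by equality of mixed partials for smooth functions — Schwarz / Clairaut).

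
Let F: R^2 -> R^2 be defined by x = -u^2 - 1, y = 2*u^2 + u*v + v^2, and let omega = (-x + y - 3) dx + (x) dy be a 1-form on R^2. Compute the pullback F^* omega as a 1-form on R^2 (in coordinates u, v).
F^* omega = (-10*u^3 - 3*u^2*v - 2*u*v^2 - v) du + (-u^3 - 2*u^2*v - u - 2*v) dv

Using F^*(f dg) = (f ∘ F) d(g ∘ F), substitute each coordinate x_i by F_i(u, v) in f_i, and replace dx_i by d F_i = (∂F_i/∂u) du + (∂F_i/∂v) dv.
  For the x component: f_1(F) = 3*u^2 + u*v + v^2 - 2; d F_1 = (-2*u) du + (0) dv
  For the y component: f_2(F) = -u^2 - 1; d F_2 = (4*u + v) du + (u + 2*v) dv
Combining and collecting du, dv coefficients:
  coeff of du: -10*u^3 - 3*u^2*v - 2*u*v^2 - v
  coeff of dv: -u^3 - 2*u^2*v - u - 2*v
F^* omega = (-10*u^3 - 3*u^2*v - 2*u*v^2 - v) du + (-u^3 - 2*u^2*v - u - 2*v) dv.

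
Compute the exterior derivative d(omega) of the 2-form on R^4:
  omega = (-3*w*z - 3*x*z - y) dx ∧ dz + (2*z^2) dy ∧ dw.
d(omega) = (1) dx ∧ dy ∧ dz + (-3*z) dx ∧ dz ∧ dw + (-4*z) dy ∧ dz ∧ dw

For a 2-form omega = sum_{i<j} g_{ij} dx_i ∧ dx_j, the exterior derivative is
  d(omega) = sum_{i<j} d(g_{ij}) ∧ dx_i ∧ dx_j = sum_{i<j, k} (∂g_{ij}/∂x_k) dx_k ∧ dx_i ∧ dx_j.
Expand each term, using dx_k ∧ dx_i ∧ dx_j = sgn(permutation) dx_{(a)} ∧ dx_{(b)} ∧ dx_{(c)} with (a < b < c) sorted:
  d(-3*w*z - 3*x*z - y) includes (∂/∂y)(-3*w*z - 3*x*z - y) dy = (-1) dy, which multiplied by dx ∧ dz gives (1) dx ∧ dy ∧ dz
  d(-3*w*z - 3*x*z - y) includes (∂/∂w)(-3*w*z - 3*x*z - y) dw = (-3*z) dw, which multiplied by dx ∧ dz gives (-3*z) dx ∧ dz ∧ dw
  d(2*z^2) includes (∂/∂z)(2*z^2) dz = (4*z) dz, which multiplied by dy ∧ dw gives (-4*z) dy ∧ dz ∧ dw
Collecting like 3-forms: d(omega) = (1) dx ∧ dy ∧ dz + (-3*z) dx ∧ dz ∧ dw + (-4*z) dy ∧ dz ∧ dw.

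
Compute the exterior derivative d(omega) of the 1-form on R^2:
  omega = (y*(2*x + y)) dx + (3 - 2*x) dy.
d(omega) = (-2*x - 2*y - 2) dx ∧ dy

For a 1-form omega = sum_i f_i dx_i, the exterior derivative is
  d(omega) = sum_{i < j} (∂f_j/∂x_i - ∂f_i/∂x_j) dx_i ∧ dx_j.
  coefficient of dx ∧ dy: ∂f_2/∂x - ∂f_1/∂y = ∂(3 - 2*x)/∂x - ∂(y*(2*x + y))/∂y = -2*x - 2*y - 2
Assembling: d(omega) = (-2*x - 2*y - 2) dx ∧ dy.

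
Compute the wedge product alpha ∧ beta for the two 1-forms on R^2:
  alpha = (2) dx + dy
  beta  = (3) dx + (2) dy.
alpha ∧ beta = (1) dx ∧ dy

Distribute the wedge, using dx_i ∧ dx_j = -dx_j ∧ dx_i and dx_i ∧ dx_i = 0. For each pair (i, j) with i < j, the coefficient of dx_i ∧ dx_j in alpha ∧ beta is (alpha_i * beta_j - alpha_j * beta_i). Collecting: alpha ∧ beta = (1) dx ∧ dy.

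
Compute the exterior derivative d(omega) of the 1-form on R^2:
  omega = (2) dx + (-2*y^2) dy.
d(omega) = 0

For a 1-form omega = sum_i f_i dx_i, the exterior derivative is
  d(omega) = sum_{i < j} (∂f_j/∂x_i - ∂f_i/∂x_j) dx_i ∧ dx_j.

Assembling: d(omega) = 0.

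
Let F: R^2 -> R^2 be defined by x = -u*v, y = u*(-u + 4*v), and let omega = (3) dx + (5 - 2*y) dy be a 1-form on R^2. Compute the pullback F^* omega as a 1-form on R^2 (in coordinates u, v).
F^* omega = (-4*u^3 + 24*u^2*v - 32*u*v^2 - 10*u + 17*v) du + (u*(8*u^2 - 32*u*v + 17)) dv

Using F^*(f dg) = (f ∘ F) d(g ∘ F), substitute each coordinate x_i by F_i(u, v) in f_i, and replace dx_i by d F_i = (∂F_i/∂u) du + (∂F_i/∂v) dv.
  For the x component: f_1(F) = 3; d F_1 = (-v) du + (-u) dv
  For the y component: f_2(F) = 2*u^2 - 8*u*v + 5; d F_2 = (-2*u + 4*v) du + (4*u) dv
Combining and collecting du, dv coefficients:
  coeff of du: -4*u^3 + 24*u^2*v - 32*u*v^2 - 10*u + 17*v
  coeff of dv: u*(8*u^2 - 32*u*v + 17)
F^* omega = (-4*u^3 + 24*u^2*v - 32*u*v^2 - 10*u + 17*v) du + (u*(8*u^2 - 32*u*v + 17)) dv.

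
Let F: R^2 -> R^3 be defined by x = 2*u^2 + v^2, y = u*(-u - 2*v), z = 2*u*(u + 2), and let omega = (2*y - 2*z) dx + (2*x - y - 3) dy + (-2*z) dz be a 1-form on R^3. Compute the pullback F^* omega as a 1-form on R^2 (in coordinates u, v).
F^* omega = (-50*u^3 - 30*u^2*v - 80*u^2 - 8*u*v^2 - 26*u - 4*v^3 + 6*v) du + (2*u*(-5*u^2 - 8*u*v - 6*v^2 - 8*v + 3)) dv

Using F^*(f dg) = (f ∘ F) d(g ∘ F), substitute each coordinate x_i by F_i(u, v) in f_i, and replace dx_i by d F_i = (∂F_i/∂u) du + (∂F_i/∂v) dv.
  For the x component: f_1(F) = 2*u*(-3*u - 2*v - 4); d F_1 = (4*u) du + (2*v) dv
  For the y component: f_2(F) = 5*u^2 + 2*u*v + 2*v^2 - 3; d F_2 = (-2*u - 2*v) du + (-2*u) dv
  For the z component: f_3(F) = 4*u*(-u - 2); d F_3 = (4*u + 4) du + (0) dv
Combining and collecting du, dv coefficients:
  coeff of du: -50*u^3 - 30*u^2*v - 80*u^2 - 8*u*v^2 - 26*u - 4*v^3 + 6*v
  coeff of dv: 2*u*(-5*u^2 - 8*u*v - 6*v^2 - 8*v + 3)
F^* omega = (-50*u^3 - 30*u^2*v - 80*u^2 - 8*u*v^2 - 26*u - 4*v^3 + 6*v) du + (2*u*(-5*u^2 - 8*u*v - 6*v^2 - 8*v + 3)) dv.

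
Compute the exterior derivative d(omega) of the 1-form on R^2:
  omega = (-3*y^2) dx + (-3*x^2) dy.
d(omega) = (-6*x + 6*y) dx ∧ dy

For a 1-form omega = sum_i f_i dx_i, the exterior derivative is
  d(omega) = sum_{i < j} (∂f_j/∂x_i - ∂f_i/∂x_j) dx_i ∧ dx_j.
  coefficient of dx ∧ dy: ∂f_2/∂x - ∂f_1/∂y = ∂(-3*x^2)/∂x - ∂(-3*y^2)/∂y = -6*x + 6*y
Assembling: d(omega) = (-6*x + 6*y) dx ∧ dy.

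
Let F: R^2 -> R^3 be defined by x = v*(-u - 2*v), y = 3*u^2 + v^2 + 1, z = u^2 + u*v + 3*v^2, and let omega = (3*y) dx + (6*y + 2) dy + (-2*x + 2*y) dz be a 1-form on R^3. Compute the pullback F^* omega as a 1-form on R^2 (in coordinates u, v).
F^* omega = (120*u^3 + u^2*v + 50*u*v^2 + 52*u + 3*v^3 - v) du + (-3*u^3 + 38*u^2*v + 15*u*v^2 - u + 36*v^3 + 16*v) dv

Using F^*(f dg) = (f ∘ F) d(g ∘ F), substitute each coordinate x_i by F_i(u, v) in f_i, and replace dx_i by d F_i = (∂F_i/∂u) du + (∂F_i/∂v) dv.
  For the x component: f_1(F) = 9*u^2 + 3*v^2 + 3; d F_1 = (-v) du + (-u - 4*v) dv
  For the y component: f_2(F) = 18*u^2 + 6*v^2 + 8; d F_2 = (6*u) du + (2*v) dv
  For the z component: f_3(F) = 6*u^2 + 2*u*v + 6*v^2 + 2; d F_3 = (2*u + v) du + (u + 6*v) dv
Combining and collecting du, dv coefficients:
  coeff of du: 120*u^3 + u^2*v + 50*u*v^2 + 52*u + 3*v^3 - v
  coeff of dv: -3*u^3 + 38*u^2*v + 15*u*v^2 - u + 36*v^3 + 16*v
F^* omega = (120*u^3 + u^2*v + 50*u*v^2 + 52*u + 3*v^3 - v) du + (-3*u^3 + 38*u^2*v + 15*u*v^2 - u + 36*v^3 + 16*v) dv.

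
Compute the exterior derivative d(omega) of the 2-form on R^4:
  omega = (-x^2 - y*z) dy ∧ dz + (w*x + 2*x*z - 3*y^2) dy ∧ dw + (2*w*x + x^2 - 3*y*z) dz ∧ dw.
d(omega) = (-2*x) dx ∧ dy ∧ dz + (w + 2*z) dx ∧ dy ∧ dw + (-2*x - 3*z) dy ∧ dz ∧ dw + (2*w + 2*x) dx ∧ dz ∧ dw

For a 2-form omega = sum_{i<j} g_{ij} dx_i ∧ dx_j, the exterior derivative is
  d(omega) = sum_{i<j} d(g_{ij}) ∧ dx_i ∧ dx_j = sum_{i<j, k} (∂g_{ij}/∂x_k) dx_k ∧ dx_i ∧ dx_j.
Expand each term, using dx_k ∧ dx_i ∧ dx_j = sgn(permutation) dx_{(a)} ∧ dx_{(b)} ∧ dx_{(c)} with (a < b < c) sorted:
  d(-x^2 - y*z) includes (∂/∂x)(-x^2 - y*z) dx = (-2*x) dx, which multiplied by dy ∧ dz gives (-2*x) dx ∧ dy ∧ dz
  d(w*x + 2*x*z - 3*y^2) includes (∂/∂x)(w*x + 2*x*z - 3*y^2) dx = (w + 2*z) dx, which multiplied by dy ∧ dw gives (w + 2*z) dx ∧ dy ∧ dw
  d(w*x + 2*x*z - 3*y^2) includes (∂/∂z)(w*x + 2*x*z - 3*y^2) dz = (2*x) dz, which multiplied by dy ∧ dw gives (-2*x) dy ∧ dz ∧ dw
  d(2*w*x + x^2 - 3*y*z) includes (∂/∂x)(2*w*x + x^2 - 3*y*z) dx = (2*w + 2*x) dx, which multiplied by dz ∧ dw gives (2*w + 2*x) dx ∧ dz ∧ dw
  d(2*w*x + x^2 - 3*y*z) includes (∂/∂y)(2*w*x + x^2 - 3*y*z) dy = (-3*z) dy, which multiplied by dz ∧ dw gives (-3*z) dy ∧ dz ∧ dw
Collecting like 3-forms: d(omega) = (-2*x) dx ∧ dy ∧ dz + (w + 2*z) dx ∧ dy ∧ dw + (-2*x - 3*z) dy ∧ dz ∧ dw + (2*w + 2*x) dx ∧ dz ∧ dw.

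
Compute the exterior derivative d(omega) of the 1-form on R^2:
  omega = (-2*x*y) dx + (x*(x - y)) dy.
d(omega) = (4*x - y) dx ∧ dy

For a 1-form omega = sum_i f_i dx_i, the exterior derivative is
  d(omega) = sum_{i < j} (∂f_j/∂x_i - ∂f_i/∂x_j) dx_i ∧ dx_j.
  coefficient of dx ∧ dy: ∂f_2/∂x - ∂f_1/∂y = ∂(x*(x - y))/∂x - ∂(-2*x*y)/∂y = 4*x - y
Assembling: d(omega) = (4*x - y) dx ∧ dy.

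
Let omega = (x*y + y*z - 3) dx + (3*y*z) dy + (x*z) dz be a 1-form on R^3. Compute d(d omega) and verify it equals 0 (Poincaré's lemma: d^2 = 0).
d(d omega) = 0

Step 1: d omega = sum_{i<j} (∂f_j/∂x_i - ∂f_i/∂x_j) dx_i ∧ dx_j:
  coeff of dx ∧ dy: -x - z
  coeff of dx ∧ dz: -y + z
  coeff of dy ∧ dz: -3*y
Step 2: Apply d again to each 2-form coefficient. The only possible 3-form in R^3 is dx ∧ dy ∧ dz, with coefficient
  ∂(coeff of dy∧dz)/∂x - ∂(coeff of dx∧dz)/∂y + ∂(coeff of dx∧dy)/∂z
  = ∂/∂x (-3*y) - ∂/∂y (-y + z) + ∂/∂z (-x - z).
Each of these terms simplifies to sums of mixed partials that cancel in pairs. The result is 0 (by equality of mixed partials for smooth functions — Schwarz / Clairaut).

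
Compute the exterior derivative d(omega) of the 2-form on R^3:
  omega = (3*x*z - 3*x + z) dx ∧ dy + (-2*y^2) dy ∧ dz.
d(omega) = (3*x + 1) dx ∧ dy ∧ dz

For a 2-form omega = sum_{i<j} g_{ij} dx_i ∧ dx_j, the exterior derivative is
  d(omega) = sum_{i<j} d(g_{ij}) ∧ dx_i ∧ dx_j = sum_{i<j, k} (∂g_{ij}/∂x_k) dx_k ∧ dx_i ∧ dx_j.
Expand each term, using dx_k ∧ dx_i ∧ dx_j = sgn(permutation) dx_{(a)} ∧ dx_{(b)} ∧ dx_{(c)} with (a < b < c) sorted:
  d(3*x*z - 3*x + z) includes (∂/∂z)(3*x*z - 3*x + z) dz = (3*x + 1) dz, which multiplied by dx ∧ dy gives (3*x + 1) dx ∧ dy ∧ dz
Collecting like 3-forms: d(omega) = (3*x + 1) dx ∧ dy ∧ dz.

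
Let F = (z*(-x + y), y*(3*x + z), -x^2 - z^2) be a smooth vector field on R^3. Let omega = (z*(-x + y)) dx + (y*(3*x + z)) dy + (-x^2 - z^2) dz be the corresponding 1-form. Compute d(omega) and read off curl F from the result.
d(omega) = (-y) dy ∧ dz + (x + y) dz ∧ dx + (3*y - z) dx ∧ dy; curl F = (-y, x + y, 3*y - z)

d omega = sum_{i<j} (∂f_j/∂x_i - ∂f_i/∂x_j) dx_i ∧ dx_j. Under the identification (dy ∧ dz, dz ∧ dx, dx ∧ dy) ↔ (e_x, e_y, e_z), the coefficients are exactly the components of curl F. Compute:
  ∂R/∂y - ∂Q/∂z = (0) - (y) = -y
  ∂P/∂z - ∂R/∂x = (-x + y) - (-2*x) = x + y
  ∂Q/∂x - ∂P/∂y = (3*y) - (z) = 3*y - z.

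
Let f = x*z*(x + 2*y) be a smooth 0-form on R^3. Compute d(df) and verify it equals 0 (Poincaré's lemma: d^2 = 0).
d(df) = 0

Step 1: df = sum_i (∂f/∂x_i) dx_i = (2*z*(x + y)) dx + (2*x*z) dy + (x*(x + 2*y)) dz.
Step 2: Apply d again. Using the 1-form formula, the coefficient of dx ∧ dy in d(df) is ∂^2 f/∂x ∂y - ∂^2 f/∂y ∂x = (2*z) - (2*z) = 0 (equality of mixed partials for smooth f).
Similarly for dx ∧ dz and dy ∧ dz — all coefficients vanish. So d(df) = 0.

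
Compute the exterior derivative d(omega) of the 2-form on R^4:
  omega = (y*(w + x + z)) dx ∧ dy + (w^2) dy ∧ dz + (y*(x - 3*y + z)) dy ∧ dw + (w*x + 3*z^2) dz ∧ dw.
d(omega) = (y) dx ∧ dy ∧ dz + (2*y) dx ∧ dy ∧ dw + (2*w - y) dy ∧ dz ∧ dw + (w) dx ∧ dz ∧ dw

For a 2-form omega = sum_{i<j} g_{ij} dx_i ∧ dx_j, the exterior derivative is
  d(omega) = sum_{i<j} d(g_{ij}) ∧ dx_i ∧ dx_j = sum_{i<j, k} (∂g_{ij}/∂x_k) dx_k ∧ dx_i ∧ dx_j.
Expand each term, using dx_k ∧ dx_i ∧ dx_j = sgn(permutation) dx_{(a)} ∧ dx_{(b)} ∧ dx_{(c)} with (a < b < c) sorted:
  d(y*(w + x + z)) includes (∂/∂z)(y*(w + x + z)) dz = (y) dz, which multiplied by dx ∧ dy gives (y) dx ∧ dy ∧ dz
  d(y*(w + x + z)) includes (∂/∂w)(y*(w + x + z)) dw = (y) dw, which multiplied by dx ∧ dy gives (y) dx ∧ dy ∧ dw
  d(w^2) includes (∂/∂w)(w^2) dw = (2*w) dw, which multiplied by dy ∧ dz gives (2*w) dy ∧ dz ∧ dw
  d(y*(x - 3*y + z)) includes (∂/∂x)(y*(x - 3*y + z)) dx = (y) dx, which multiplied by dy ∧ dw gives (y) dx ∧ dy ∧ dw
  d(y*(x - 3*y + z)) includes (∂/∂z)(y*(x - 3*y + z)) dz = (y) dz, which multiplied by dy ∧ dw gives (-y) dy ∧ dz ∧ dw
  d(w*x + 3*z^2) includes (∂/∂x)(w*x + 3*z^2) dx = (w) dx, which multiplied by dz ∧ dw gives (w) dx ∧ dz ∧ dw
Collecting like 3-forms: d(omega) = (y) dx ∧ dy ∧ dz + (2*y) dx ∧ dy ∧ dw + (2*w - y) dy ∧ dz ∧ dw + (w) dx ∧ dz ∧ dw.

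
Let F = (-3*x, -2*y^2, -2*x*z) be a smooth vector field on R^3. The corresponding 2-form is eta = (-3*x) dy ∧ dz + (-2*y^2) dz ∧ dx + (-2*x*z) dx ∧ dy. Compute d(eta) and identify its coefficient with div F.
d(eta) = (-2*x - 4*y - 3) dx ∧ dy ∧ dz; div F = -2*x - 4*y - 3

For a 2-form in R^3 of the form above, applying d gives a 3-form with coefficient ∂P/∂x + ∂Q/∂y + ∂R/∂z:
  ∂P/∂x = -3
  ∂Q/∂y = -4*y
  ∂R/∂z = -2*x
Sum = -2*x - 4*y - 3, which is exactly div F.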